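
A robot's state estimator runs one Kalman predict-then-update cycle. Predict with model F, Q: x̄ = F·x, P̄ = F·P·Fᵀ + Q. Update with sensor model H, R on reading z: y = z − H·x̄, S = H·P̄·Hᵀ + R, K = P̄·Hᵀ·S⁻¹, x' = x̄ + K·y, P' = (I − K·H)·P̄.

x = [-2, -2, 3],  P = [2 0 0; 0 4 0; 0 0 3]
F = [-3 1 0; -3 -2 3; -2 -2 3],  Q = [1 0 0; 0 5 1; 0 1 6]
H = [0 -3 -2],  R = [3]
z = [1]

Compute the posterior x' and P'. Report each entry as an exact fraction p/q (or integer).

x̄ = F·x = [4, 19, 17]
P̄ = F·P·Fᵀ + Q = [23 10 4; 10 66 56; 4 56 57]
y = z − H·x̄ = [92]
S = H·P̄·Hᵀ + R = [1497]
K = P̄·Hᵀ·S⁻¹ = [-38/1497; -310/1497; -94/499]
x' = x̄ + K·y = [2492/1497, -77/1497, -165/499]
P' = (I − K·H)·P̄ = [32987/1497 3190/1497 -1576/499; 3190/1497 2702/1497 -1196/499; -1576/499 -1196/499 1935/499]

x' = [2492/1497, -77/1497, -165/499]
P' = [32987/1497 3190/1497 -1576/499; 3190/1497 2702/1497 -1196/499; -1576/499 -1196/499 1935/499]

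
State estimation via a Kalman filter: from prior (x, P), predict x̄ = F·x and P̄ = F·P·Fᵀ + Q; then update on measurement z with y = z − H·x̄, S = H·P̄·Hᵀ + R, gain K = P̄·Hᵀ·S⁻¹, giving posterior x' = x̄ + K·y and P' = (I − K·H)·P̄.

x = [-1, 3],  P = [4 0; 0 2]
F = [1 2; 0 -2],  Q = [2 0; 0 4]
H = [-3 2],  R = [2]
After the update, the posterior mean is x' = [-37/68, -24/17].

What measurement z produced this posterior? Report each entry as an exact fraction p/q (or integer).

z = [-1]

x̄ = F·x = [5, -6]
P̄ = F·P·Fᵀ + Q = [14 -8; -8 12]
S = H·P̄·Hᵀ + R = [272]
K = P̄·Hᵀ·S⁻¹ = [-29/136; 3/17]
x' − x̄ = [-377/68, 78/17] = K·y
y = (KᵀK)⁻¹·Kᵀ·(x' − x̄) = [26]
z = y + H·x̄ = [26] + [-27] = [-1]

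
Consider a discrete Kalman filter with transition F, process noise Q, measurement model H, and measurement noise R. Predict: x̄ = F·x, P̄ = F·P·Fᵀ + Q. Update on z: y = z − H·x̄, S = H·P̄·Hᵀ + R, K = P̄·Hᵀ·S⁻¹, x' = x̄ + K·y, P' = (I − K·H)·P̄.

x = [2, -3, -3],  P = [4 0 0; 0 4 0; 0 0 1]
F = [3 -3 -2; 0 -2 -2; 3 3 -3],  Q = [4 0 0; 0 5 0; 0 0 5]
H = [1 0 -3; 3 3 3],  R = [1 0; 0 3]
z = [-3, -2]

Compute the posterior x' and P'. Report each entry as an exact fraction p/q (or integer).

x̄ = F·x = [21, 12, 6]
P̄ = F·P·Fᵀ + Q = [80 28 6; 28 25 -18; 6 -18 86]
y = z − H·x̄ = [-6, -119]
S = H·P̄·Hᵀ + R = [819 -324; -324 2010]
K = P̄·Hᵀ·S⁻¹ = [39238/256869 5559/28541; 33140/256869 4169/57082; -8048/28541 1855/28541]
x' = x̄ + K·y = [-264956/85623, 434059/171246, -1211/28541]
P' = (I − K·H)·P̄ = [1006162/256869 -1278439/256869 35812/28541; -1278439/256869 3468785/513738 -48577/28541; 35812/28541 -48577/28541 14620/28541]

x' = [-264956/85623, 434059/171246, -1211/28541]
P' = [1006162/256869 -1278439/256869 35812/28541; -1278439/256869 3468785/513738 -48577/28541; 35812/28541 -48577/28541 14620/28541]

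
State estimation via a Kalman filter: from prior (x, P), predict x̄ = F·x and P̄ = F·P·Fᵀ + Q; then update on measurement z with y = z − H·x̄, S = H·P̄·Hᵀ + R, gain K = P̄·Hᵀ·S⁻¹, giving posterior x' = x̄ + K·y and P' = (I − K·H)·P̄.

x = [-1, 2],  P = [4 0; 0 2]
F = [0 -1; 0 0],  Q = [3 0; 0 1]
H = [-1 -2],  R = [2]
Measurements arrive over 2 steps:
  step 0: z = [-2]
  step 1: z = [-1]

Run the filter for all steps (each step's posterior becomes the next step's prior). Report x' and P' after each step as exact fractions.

step 0: x̄ = F·x = [-2, 0]
step 0: P̄ = F·P·Fᵀ + Q = [5 0; 0 1]
step 0: y = z − H·x̄ = [-4]
step 0: S = H·P̄·Hᵀ + R = [11]
step 0: K = P̄·Hᵀ·S⁻¹ = [-5/11; -2/11]
step 0: x' = x̄ + K·y = [-2/11, 8/11]
step 0: P' = (I − K·H)·P̄ = [30/11 -10/11; -10/11 7/11]
step 1: x̄ = F·x = [-8/11, 0]
step 1: P̄ = F·P·Fᵀ + Q = [40/11 0; 0 1]
step 1: y = z − H·x̄ = [-19/11]
step 1: S = H·P̄·Hᵀ + R = [106/11]
step 1: K = P̄·Hᵀ·S⁻¹ = [-20/53; -11/53]
step 1: x' = x̄ + K·y = [-4/53, 19/53]
step 1: P' = (I − K·H)·P̄ = [120/53 -40/53; -40/53 31/53]

step 0: x' = [-2/11, 8/11], P' = [30/11 -10/11; -10/11 7/11]
step 1: x' = [-4/53, 19/53], P' = [120/53 -40/53; -40/53 31/53]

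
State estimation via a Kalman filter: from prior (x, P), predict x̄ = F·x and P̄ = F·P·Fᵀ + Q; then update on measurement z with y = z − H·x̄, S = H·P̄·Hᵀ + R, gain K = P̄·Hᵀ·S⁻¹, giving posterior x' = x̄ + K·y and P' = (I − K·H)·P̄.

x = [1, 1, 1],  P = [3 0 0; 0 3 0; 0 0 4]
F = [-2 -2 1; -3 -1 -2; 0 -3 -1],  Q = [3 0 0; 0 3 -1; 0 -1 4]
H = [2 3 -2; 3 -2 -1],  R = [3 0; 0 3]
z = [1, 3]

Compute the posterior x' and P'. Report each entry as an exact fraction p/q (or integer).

x' = [-9823/8824, -241677/176480, -79983/22060]
P' = [21427/2206 48169/8824 19490/1103; 48169/8824 594851/176480 224329/22060; 19490/1103 224329/22060 181552/5515]

x̄ = F·x = [-3, -6, -4]
P̄ = F·P·Fᵀ + Q = [31 16 14; 16 49 16; 14 16 35]
y = z − H·x̄ = [17, -4]
S = H·P̄·Hᵀ + R = [596 -54; -54 301]
K = P̄·Hᵀ·S⁻¹ = [1361/8824 811/4412; 40683/176480 -15699/88240; 57/22060 -911/11030]
x' = x̄ + K·y = [-9823/8824, -241677/176480, -79983/22060]
P' = (I − K·H)·P̄ = [21427/2206 48169/8824 19490/1103; 48169/8824 594851/176480 224329/22060; 19490/1103 224329/22060 181552/5515]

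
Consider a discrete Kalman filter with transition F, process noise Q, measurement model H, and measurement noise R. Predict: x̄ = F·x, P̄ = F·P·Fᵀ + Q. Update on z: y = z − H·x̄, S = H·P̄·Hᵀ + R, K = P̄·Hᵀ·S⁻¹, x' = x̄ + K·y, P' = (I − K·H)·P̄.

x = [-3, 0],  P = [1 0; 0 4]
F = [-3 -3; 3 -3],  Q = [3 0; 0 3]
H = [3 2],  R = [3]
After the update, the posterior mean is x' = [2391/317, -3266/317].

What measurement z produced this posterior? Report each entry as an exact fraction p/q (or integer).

z = [2]

x̄ = F·x = [9, -9]
P̄ = F·P·Fᵀ + Q = [48 27; 27 48]
S = H·P̄·Hᵀ + R = [951]
K = P̄·Hᵀ·S⁻¹ = [66/317; 59/317]
x' − x̄ = [-462/317, -413/317] = K·y
y = (KᵀK)⁻¹·Kᵀ·(x' − x̄) = [-7]
z = y + H·x̄ = [-7] + [9] = [2]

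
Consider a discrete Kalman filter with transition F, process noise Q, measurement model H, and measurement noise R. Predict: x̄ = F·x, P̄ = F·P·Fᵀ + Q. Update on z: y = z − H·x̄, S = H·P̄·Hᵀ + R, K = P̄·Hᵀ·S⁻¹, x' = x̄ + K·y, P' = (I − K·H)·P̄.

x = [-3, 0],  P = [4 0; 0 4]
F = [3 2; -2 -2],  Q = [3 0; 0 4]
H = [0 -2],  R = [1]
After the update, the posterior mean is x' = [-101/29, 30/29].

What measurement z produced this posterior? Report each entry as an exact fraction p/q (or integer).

x̄ = F·x = [-9, 6]
P̄ = F·P·Fᵀ + Q = [55 -40; -40 36]
S = H·P̄·Hᵀ + R = [145]
K = P̄·Hᵀ·S⁻¹ = [16/29; -72/145]
x' − x̄ = [160/29, -144/29] = K·y
y = (KᵀK)⁻¹·Kᵀ·(x' − x̄) = [10]
z = y + H·x̄ = [10] + [-12] = [-2]

z = [-2]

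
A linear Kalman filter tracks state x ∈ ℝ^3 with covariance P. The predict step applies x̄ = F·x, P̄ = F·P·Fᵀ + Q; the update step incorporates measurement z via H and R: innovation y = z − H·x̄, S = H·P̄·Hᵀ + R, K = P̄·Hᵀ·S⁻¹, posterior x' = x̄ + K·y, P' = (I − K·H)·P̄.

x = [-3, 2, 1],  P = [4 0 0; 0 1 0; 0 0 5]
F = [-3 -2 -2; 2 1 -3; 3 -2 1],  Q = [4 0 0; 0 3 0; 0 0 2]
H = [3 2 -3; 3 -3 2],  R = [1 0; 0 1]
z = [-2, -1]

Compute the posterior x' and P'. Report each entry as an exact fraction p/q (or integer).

x' = [-4096573/1354319, -10408633/1354319, -10140118/1354319]
P' = [1920824/1354319 5583954/1354319 5571968/1354319; 5583954/1354319 16919783/1354319 16829839/1354319; 5571968/1354319 16829839/1354319 16848125/1354319]

x̄ = F·x = [3, -7, -12]
P̄ = F·P·Fᵀ + Q = [64 4 -42; 4 65 7; -42 7 47]
y = z − H·x̄ = [-33, -7]
S = H·P̄·Hᵀ + R = [1980 109; 109 690]
K = P̄·Hᵀ·S⁻¹ = [214476/1354319 154546/1354319; 101911/1354319 -347809/1354319; -168793/1354319 -77363/1354319]
x' = x̄ + K·y = [-4096573/1354319, -10408633/1354319, -10140118/1354319]
P' = (I − K·H)·P̄ = [1920824/1354319 5583954/1354319 5571968/1354319; 5583954/1354319 16919783/1354319 16829839/1354319; 5571968/1354319 16829839/1354319 16848125/1354319]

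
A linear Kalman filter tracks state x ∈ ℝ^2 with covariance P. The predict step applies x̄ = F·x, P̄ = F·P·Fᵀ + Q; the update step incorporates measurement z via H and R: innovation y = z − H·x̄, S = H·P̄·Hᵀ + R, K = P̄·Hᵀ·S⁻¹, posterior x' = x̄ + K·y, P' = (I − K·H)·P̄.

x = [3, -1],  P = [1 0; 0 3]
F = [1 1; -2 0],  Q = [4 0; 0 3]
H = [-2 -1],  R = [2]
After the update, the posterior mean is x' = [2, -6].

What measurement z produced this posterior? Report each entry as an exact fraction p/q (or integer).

z = [2]

x̄ = F·x = [2, -6]
P̄ = F·P·Fᵀ + Q = [8 -2; -2 7]
S = H·P̄·Hᵀ + R = [33]
K = P̄·Hᵀ·S⁻¹ = [-14/33; -1/11]
x' − x̄ = [0, 0] = K·y
y = (KᵀK)⁻¹·Kᵀ·(x' − x̄) = [0]
z = y + H·x̄ = [0] + [2] = [2]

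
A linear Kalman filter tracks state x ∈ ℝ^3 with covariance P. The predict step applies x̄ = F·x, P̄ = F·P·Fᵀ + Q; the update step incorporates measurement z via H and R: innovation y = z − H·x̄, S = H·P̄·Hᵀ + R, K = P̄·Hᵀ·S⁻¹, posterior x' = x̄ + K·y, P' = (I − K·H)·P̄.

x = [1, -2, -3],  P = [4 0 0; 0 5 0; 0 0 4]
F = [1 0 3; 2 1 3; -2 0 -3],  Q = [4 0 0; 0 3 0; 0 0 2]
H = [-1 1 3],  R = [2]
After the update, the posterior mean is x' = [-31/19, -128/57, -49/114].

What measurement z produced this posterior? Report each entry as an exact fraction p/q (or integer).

z = [-2]

x̄ = F·x = [-8, -9, 7]
P̄ = F·P·Fᵀ + Q = [44 44 -44; 44 60 -52; -44 -52 54]
S = H·P̄·Hᵀ + R = [456]
K = P̄·Hᵀ·S⁻¹ = [-11/38; -35/114; 77/228]
x' − x̄ = [121/19, 385/57, -847/114] = K·y
y = (KᵀK)⁻¹·Kᵀ·(x' − x̄) = [-22]
z = y + H·x̄ = [-22] + [20] = [-2]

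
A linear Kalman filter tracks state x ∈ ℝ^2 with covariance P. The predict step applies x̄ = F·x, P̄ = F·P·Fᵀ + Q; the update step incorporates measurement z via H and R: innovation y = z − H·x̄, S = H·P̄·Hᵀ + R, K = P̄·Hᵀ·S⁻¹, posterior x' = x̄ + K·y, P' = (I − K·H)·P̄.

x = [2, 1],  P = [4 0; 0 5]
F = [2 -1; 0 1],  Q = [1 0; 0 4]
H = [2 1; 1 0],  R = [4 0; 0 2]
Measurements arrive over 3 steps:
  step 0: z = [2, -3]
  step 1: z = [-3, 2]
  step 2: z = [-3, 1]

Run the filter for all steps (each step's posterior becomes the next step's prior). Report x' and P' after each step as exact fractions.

step 0: x' = [-229/141, 196/47], P' = [58/47 -244/141; -244/141 716/141]
step 1: x' = [-985/27811, -37220/27811], P' = [34190/27811 -45256/27811; -45256/27811 121776/27811]
step 2: x' = [390109/1723548, -3949289/1723548], P' = [520625/430887 -680023/430887; -680023/430887 1838147/430887]

step 0: x̄ = F·x = [3, 1]
step 0: P̄ = F·P·Fᵀ + Q = [22 -5; -5 9]
step 0: y = z − H·x̄ = [-5, -6]
step 0: S = H·P̄·Hᵀ + R = [81 39; 39 24]
step 0: K = P̄·Hᵀ·S⁻¹ = [26/141 29/47; 19/47 -122/141]
step 0: x' = x̄ + K·y = [-229/141, 196/47]
step 0: P' = (I − K·H)·P̄ = [58/47 -244/141; -244/141 716/141]
step 1: x̄ = F·x = [-1046/141, 196/47]
step 1: P̄ = F·P·Fᵀ + Q = [843/47 -1204/141; -1204/141 1280/141]
step 1: y = z − H·x̄ = [23/3, 1328/141]
step 1: S = H·P̄·Hᵀ + R = [152/3 82/3; 82/3 937/47]
step 1: K = P̄·Hᵀ·S⁻¹ = [5781/27811 17095/27811; 7816/27811 -22628/27811]
step 1: x' = x̄ + K·y = [-985/27811, -37220/27811]
step 1: P' = (I − K·H)·P̄ = [34190/27811 -45256/27811; -45256/27811 121776/27811]
step 2: x̄ = F·x = [35250/27811, -37220/27811]
step 2: P̄ = F·P·Fᵀ + Q = [467371/27811 -212288/27811; -212288/27811 233020/27811]
step 2: y = z − H·x̄ = [-116713/27811, -7439/27811]
step 2: S = H·P̄·Hᵀ + R = [1364596/27811 722454/27811; 722454/27811 522993/27811]
step 2: K = P̄·Hᵀ·S⁻¹ = [120409/574516 520625/861774; 159367/574516 -680023/861774]
step 2: x' = x̄ + K·y = [390109/1723548, -3949289/1723548]
step 2: P' = (I − K·H)·P̄ = [520625/430887 -680023/430887; -680023/430887 1838147/430887]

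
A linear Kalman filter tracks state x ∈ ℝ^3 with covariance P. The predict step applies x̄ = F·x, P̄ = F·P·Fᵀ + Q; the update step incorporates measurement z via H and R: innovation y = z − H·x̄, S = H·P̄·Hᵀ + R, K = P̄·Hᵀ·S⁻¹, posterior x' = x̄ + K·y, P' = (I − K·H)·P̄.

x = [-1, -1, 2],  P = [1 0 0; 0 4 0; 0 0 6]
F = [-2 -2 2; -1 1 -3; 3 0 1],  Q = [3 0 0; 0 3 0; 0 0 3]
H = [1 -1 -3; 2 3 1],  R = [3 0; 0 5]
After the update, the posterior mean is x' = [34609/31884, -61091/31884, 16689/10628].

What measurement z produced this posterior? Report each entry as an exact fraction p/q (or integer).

x̄ = F·x = [8, -6, -1]
P̄ = F·P·Fᵀ + Q = [47 -42 6; -42 62 -21; 6 -21 18]
S = H·P̄·Hᵀ + R = [196 -8; -8 163]
K = P̄·Hᵀ·S⁻¹ = [11365/31884 -1132/7971; -6035/31884 3887/7971; -1555/10628 -557/2657]
x' − x̄ = [-220463/31884, 130213/31884, 27317/10628] = K·y
y = (KᵀK)⁻¹·Kᵀ·(x' − x̄) = [-19, 1]
z = y + H·x̄ = [-19, 1] + [17, -3] = [-2, -2]

z = [-2, -2]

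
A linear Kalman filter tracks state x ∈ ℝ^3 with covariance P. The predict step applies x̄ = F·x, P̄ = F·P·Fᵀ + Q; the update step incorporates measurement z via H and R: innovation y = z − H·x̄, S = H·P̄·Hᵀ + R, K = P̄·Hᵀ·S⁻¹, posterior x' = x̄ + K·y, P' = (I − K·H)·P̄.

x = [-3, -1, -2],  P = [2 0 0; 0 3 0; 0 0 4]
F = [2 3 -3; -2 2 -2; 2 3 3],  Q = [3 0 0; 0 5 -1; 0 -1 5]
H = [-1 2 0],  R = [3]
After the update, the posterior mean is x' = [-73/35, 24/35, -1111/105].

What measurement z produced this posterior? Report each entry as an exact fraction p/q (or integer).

x̄ = F·x = [-3, 8, -15]
P̄ = F·P·Fᵀ + Q = [74 34 -1; 34 41 -15; -1 -15 76]
S = H·P̄·Hᵀ + R = [105]
K = P̄·Hᵀ·S⁻¹ = [-2/35; 16/35; -29/105]
x' − x̄ = [32/35, -256/35, 464/105] = K·y
y = (KᵀK)⁻¹·Kᵀ·(x' − x̄) = [-16]
z = y + H·x̄ = [-16] + [19] = [3]

z = [3]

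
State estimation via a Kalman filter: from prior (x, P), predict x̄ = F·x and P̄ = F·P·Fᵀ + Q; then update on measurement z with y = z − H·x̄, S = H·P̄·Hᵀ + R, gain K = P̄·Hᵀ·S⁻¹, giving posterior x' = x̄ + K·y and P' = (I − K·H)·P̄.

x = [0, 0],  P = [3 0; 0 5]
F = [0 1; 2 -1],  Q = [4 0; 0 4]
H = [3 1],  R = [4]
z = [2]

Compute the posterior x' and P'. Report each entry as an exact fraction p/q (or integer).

x̄ = F·x = [0, 0]
P̄ = F·P·Fᵀ + Q = [9 -5; -5 21]
y = z − H·x̄ = [2]
S = H·P̄·Hᵀ + R = [76]
K = P̄·Hᵀ·S⁻¹ = [11/38; 3/38]
x' = x̄ + K·y = [11/19, 3/19]
P' = (I − K·H)·P̄ = [50/19 -128/19; -128/19 390/19]

x' = [11/19, 3/19]
P' = [50/19 -128/19; -128/19 390/19]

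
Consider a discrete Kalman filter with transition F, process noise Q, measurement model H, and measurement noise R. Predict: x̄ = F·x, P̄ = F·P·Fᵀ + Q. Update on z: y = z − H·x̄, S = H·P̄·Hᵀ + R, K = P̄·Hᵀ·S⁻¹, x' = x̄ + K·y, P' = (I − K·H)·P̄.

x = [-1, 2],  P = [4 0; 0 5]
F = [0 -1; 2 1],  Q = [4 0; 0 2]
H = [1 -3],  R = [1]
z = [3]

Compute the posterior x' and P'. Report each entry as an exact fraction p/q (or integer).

x̄ = F·x = [-2, 0]
P̄ = F·P·Fᵀ + Q = [9 -5; -5 23]
y = z − H·x̄ = [5]
S = H·P̄·Hᵀ + R = [247]
K = P̄·Hᵀ·S⁻¹ = [24/247; -74/247]
x' = x̄ + K·y = [-374/247, -370/247]
P' = (I − K·H)·P̄ = [1647/247 541/247; 541/247 205/247]

x' = [-374/247, -370/247]
P' = [1647/247 541/247; 541/247 205/247]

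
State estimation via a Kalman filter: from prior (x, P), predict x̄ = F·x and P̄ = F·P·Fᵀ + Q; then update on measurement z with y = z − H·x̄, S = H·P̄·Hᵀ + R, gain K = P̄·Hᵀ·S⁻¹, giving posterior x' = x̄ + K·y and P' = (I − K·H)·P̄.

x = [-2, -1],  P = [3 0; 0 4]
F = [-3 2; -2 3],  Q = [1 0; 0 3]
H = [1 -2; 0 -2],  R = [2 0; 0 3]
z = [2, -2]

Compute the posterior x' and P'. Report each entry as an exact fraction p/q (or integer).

x̄ = F·x = [4, 1]
P̄ = F·P·Fᵀ + Q = [44 42; 42 51]
y = z − H·x̄ = [0, 0]
S = H·P̄·Hᵀ + R = [82 120; 120 207]
K = P̄·Hᵀ·S⁻¹ = [100/143 -116/143; -10/143 -194/429]
x' = x̄ + K·y = [4, 1]
P' = (I − K·H)·P̄ = [548/143 174/143; 174/143 97/143]

x' = [4, 1]
P' = [548/143 174/143; 174/143 97/143]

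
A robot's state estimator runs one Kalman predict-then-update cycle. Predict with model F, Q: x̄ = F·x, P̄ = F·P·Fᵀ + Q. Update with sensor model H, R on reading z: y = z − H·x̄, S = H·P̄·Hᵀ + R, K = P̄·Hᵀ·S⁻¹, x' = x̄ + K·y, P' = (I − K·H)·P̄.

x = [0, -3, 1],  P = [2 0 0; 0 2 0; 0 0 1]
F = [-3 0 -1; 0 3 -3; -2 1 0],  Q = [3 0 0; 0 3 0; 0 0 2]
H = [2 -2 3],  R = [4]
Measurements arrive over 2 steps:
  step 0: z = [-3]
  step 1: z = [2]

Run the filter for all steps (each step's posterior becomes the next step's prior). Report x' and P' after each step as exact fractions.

step 0: x' = [-97/23, -240/23, -117/23], P' = [655/92 471/46 54/23; 471/46 609/23 246/23; 54/23 246/23 132/23]
step 1: x' = [177729/38099, -100707/38099, -158398/38099], P' = [270390/38099 -156069/38099 -273156/38099; -156069/38099 632463/38099 514260/38099; -273156/38099 514260/38099 526784/38099]

step 0: x̄ = F·x = [-1, -12, -3]
step 0: P̄ = F·P·Fᵀ + Q = [22 3 12; 3 30 6; 12 6 12]
step 0: y = z − H·x̄ = [-16]
step 0: S = H·P̄·Hᵀ + R = [368]
step 0: K = P̄·Hᵀ·S⁻¹ = [37/184; -9/92; 3/23]
step 0: x' = x̄ + K·y = [-97/23, -240/23, -117/23]
step 0: P' = (I − K·H)·P̄ = [655/92 471/46 54/23; 471/46 609/23 246/23; 54/23 246/23 132/23]
step 1: x̄ = F·x = [408/23, -369/23, -2]
step 1: P̄ = F·P·Fᵀ + Q = [7995/92 -3951/46 6; -3951/46 2310/23 0; 6 0 16]
step 1: y = z − H·x̄ = [-1370/23]
step 1: S = H·P̄·Hᵀ + R = [38099/23]
step 1: K = P̄·Hᵀ·S⁻¹ = [16725/76198; -8571/38099; 1380/38099]
step 1: x' = x̄ + K·y = [177729/38099, -100707/38099, -158398/38099]
step 1: P' = (I − K·H)·P̄ = [270390/38099 -156069/38099 -273156/38099; -156069/38099 632463/38099 514260/38099; -273156/38099 514260/38099 526784/38099]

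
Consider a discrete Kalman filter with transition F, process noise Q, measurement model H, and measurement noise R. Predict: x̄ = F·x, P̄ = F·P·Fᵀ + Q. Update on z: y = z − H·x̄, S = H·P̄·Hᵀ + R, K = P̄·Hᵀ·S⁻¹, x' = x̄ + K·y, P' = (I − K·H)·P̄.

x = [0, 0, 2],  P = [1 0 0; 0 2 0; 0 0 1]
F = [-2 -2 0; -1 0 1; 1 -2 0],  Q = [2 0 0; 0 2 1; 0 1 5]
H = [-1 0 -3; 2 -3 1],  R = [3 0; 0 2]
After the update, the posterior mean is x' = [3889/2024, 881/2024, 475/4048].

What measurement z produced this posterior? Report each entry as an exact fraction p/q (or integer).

z = [-2, 3]

x̄ = F·x = [0, 2, 0]
P̄ = F·P·Fᵀ + Q = [14 2 6; 2 4 0; 6 0 14]
S = H·P̄·Hᵀ + R = [179 -106; -106 108]
K = P̄·Hᵀ·S⁻¹ = [-61/1012 405/2024; -133/1012 -411/2024; -607/2024 -217/4048]
x' − x̄ = [3889/2024, -3167/2024, 475/4048] = K·y
y = (KᵀK)⁻¹·Kᵀ·(x' − x̄) = [-2, 9]
z = y + H·x̄ = [-2, 9] + [0, -6] = [-2, 3]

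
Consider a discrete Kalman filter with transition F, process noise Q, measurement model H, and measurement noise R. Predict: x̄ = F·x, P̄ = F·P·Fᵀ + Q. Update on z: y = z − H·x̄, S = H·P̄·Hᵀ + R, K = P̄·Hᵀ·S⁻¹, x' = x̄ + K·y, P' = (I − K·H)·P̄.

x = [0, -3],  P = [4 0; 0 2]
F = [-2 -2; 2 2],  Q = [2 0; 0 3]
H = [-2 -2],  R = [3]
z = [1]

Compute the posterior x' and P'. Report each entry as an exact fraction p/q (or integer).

x̄ = F·x = [6, -6]
P̄ = F·P·Fᵀ + Q = [26 -24; -24 27]
y = z − H·x̄ = [1]
S = H·P̄·Hᵀ + R = [23]
K = P̄·Hᵀ·S⁻¹ = [-4/23; -6/23]
x' = x̄ + K·y = [134/23, -144/23]
P' = (I − K·H)·P̄ = [582/23 -576/23; -576/23 585/23]

x' = [134/23, -144/23]
P' = [582/23 -576/23; -576/23 585/23]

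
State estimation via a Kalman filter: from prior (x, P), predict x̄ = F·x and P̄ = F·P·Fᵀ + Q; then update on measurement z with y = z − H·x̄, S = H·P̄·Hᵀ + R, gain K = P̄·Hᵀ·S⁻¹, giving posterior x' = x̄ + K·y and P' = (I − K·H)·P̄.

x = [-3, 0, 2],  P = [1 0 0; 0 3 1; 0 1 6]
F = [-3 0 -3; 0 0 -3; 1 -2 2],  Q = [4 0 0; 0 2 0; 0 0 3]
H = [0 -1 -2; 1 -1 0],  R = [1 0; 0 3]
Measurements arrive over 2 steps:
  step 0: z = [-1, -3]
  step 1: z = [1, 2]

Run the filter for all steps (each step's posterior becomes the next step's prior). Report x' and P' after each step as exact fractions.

step 0: x̄ = F·x = [3, -6, 1]
step 0: P̄ = F·P·Fᵀ + Q = [67 54 -33; 54 56 -30; -33 -30 32]
step 0: y = z − H·x̄ = [-5, -12]
step 0: S = H·P̄·Hᵀ + R = [65 8; 8 18]
step 0: K = P̄·Hᵀ·S⁻¹ = [8/79 107/158; 44/553 -81/553; -42/79 11/158]
step 0: x' = x̄ + K·y = [-445/79, -2566/553, 223/79]
step 0: P' = (I − K·H)·P̄ = [9003/158 4341/79 -4349/158; 4341/79 30630/553 -2191/79; -4349/158 -2191/79 2233/158]
step 1: x̄ = F·x = [666/79, -669/79, 5139/553]
step 1: P̄ = F·P·Fᵀ + Q = [11737/79 -9522/79 12267/79; -9522/79 20413/158 -26643/158; 12267/79 -26643/158 254427/1106]
step 1: y = z − H·x̄ = [6148/553, -1177/79]
step 1: S = H·P̄·Hᵀ + R = [415701/1106 -62897/158; -62897/158 82449/158]
step 1: K = P̄·Hᵀ·S⁻¹ = [8807855/41657617 28201509/41657617; 10128692/41657617 -12209005/41657617; -25604583/41657617 6324642/41657617]
step 1: x' = x̄ + K·y = [28944431/41657617, -58266600/41657617, 8232897/41657617]
step 1: P' = (I − K·H)·P̄ = [273710002/41657617 189105475/41657617 -98956665/41657617; 189105475/41657617 225732490/41657617 -117930591/41657617; -98956665/41657617 -117930591/41657617 71767587/41657617]

step 0: x' = [-445/79, -2566/553, 223/79], P' = [9003/158 4341/79 -4349/158; 4341/79 30630/553 -2191/79; -4349/158 -2191/79 2233/158]
step 1: x' = [28944431/41657617, -58266600/41657617, 8232897/41657617], P' = [273710002/41657617 189105475/41657617 -98956665/41657617; 189105475/41657617 225732490/41657617 -117930591/41657617; -98956665/41657617 -117930591/41657617 71767587/41657617]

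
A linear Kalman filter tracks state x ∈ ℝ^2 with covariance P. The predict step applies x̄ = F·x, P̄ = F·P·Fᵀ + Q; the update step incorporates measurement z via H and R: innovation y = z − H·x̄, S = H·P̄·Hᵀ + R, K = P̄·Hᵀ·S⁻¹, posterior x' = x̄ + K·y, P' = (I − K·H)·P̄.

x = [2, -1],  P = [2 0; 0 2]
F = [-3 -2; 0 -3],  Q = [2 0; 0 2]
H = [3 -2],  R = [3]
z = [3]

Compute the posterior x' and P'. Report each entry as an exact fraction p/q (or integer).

x̄ = F·x = [-4, 3]
P̄ = F·P·Fᵀ + Q = [28 12; 12 20]
y = z − H·x̄ = [21]
S = H·P̄·Hᵀ + R = [191]
K = P̄·Hᵀ·S⁻¹ = [60/191; -4/191]
x' = x̄ + K·y = [496/191, 489/191]
P' = (I − K·H)·P̄ = [1748/191 2532/191; 2532/191 3804/191]

x' = [496/191, 489/191]
P' = [1748/191 2532/191; 2532/191 3804/191]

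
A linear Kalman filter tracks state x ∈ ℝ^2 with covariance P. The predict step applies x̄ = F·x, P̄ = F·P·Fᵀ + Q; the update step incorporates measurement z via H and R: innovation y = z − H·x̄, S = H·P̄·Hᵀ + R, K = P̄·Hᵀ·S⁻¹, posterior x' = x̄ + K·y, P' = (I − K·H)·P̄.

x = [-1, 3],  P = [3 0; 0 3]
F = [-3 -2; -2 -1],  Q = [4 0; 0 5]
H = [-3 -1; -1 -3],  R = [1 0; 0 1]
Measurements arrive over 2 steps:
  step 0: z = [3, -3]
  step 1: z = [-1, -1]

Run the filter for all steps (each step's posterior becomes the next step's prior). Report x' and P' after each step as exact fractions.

step 0: x' = [-1861/1273, 5549/3819], P' = [961/6365 -112/1273; -112/1273 572/3819]
step 1: x' = [9066403/34058179, 8863593/34058179], P' = [5083677/34058179 -2982784/34058179; -2982784/34058179 5093217/34058179]

step 0: x̄ = F·x = [-3, -1]
step 0: P̄ = F·P·Fᵀ + Q = [43 24; 24 20]
step 0: y = z − H·x̄ = [-7, -9]
step 0: S = H·P̄·Hᵀ + R = [552 429; 429 368]
step 0: K = P̄·Hᵀ·S⁻¹ = [-2323/6365 719/6365; 436/3819 -460/1273]
step 0: x' = x̄ + K·y = [-1861/1273, 5549/3819]
step 0: P' = (I − K·H)·P̄ = [961/6365 -112/1273; -112/1273 572/3819]
step 1: x̄ = F·x = [5651/3819, 5617/3819]
step 1: P̄ = F·P·Fᵀ + Q = [93607/19095 11258/19095; 11258/19095 103147/19095]
step 1: y = z − H·x̄ = [18751/3819, 18683/3819]
step 1: S = H·P̄·Hᵀ + R = [1032253/19095 702842/19095; 702842/19095 1108573/19095]
step 1: K = P̄·Hᵀ·S⁻¹ = [-12268247/34058179 3864675/34058179; 3855135/34058179 -12296867/34058179]
step 1: x' = x̄ + K·y = [9066403/34058179, 8863593/34058179]
step 1: P' = (I − K·H)·P̄ = [5083677/34058179 -2982784/34058179; -2982784/34058179 5093217/34058179]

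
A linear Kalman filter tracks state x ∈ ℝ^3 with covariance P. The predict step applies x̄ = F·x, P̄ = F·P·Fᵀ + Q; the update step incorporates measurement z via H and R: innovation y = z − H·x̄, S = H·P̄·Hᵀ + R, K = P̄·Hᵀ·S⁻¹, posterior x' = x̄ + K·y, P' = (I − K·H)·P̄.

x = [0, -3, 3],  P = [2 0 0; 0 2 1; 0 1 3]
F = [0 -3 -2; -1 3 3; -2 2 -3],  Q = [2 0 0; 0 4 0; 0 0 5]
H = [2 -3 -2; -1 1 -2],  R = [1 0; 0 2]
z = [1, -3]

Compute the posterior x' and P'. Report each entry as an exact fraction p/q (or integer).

x̄ = F·x = [3, 0, -15]
P̄ = F·P·Fᵀ + Q = [44 -51 11; -51 69 -14; 11 -14 36]
y = z − H·x̄ = [-35, -30]
S = H·P̄·Hᵀ + R = [1298 -484; -484 461]
K = P̄·Hᵀ·S⁻¹ = [14777/121374 -695/5517; -19303/121374 850/5517; -25318/182061 -5899/16551]
x' = x̄ + K·y = [305627/121374, 114605/121374, 101885/182061]
P' = (I − K·H)·P̄ = [105121/40458 75061/40458 -14900/60687; 75061/40458 61021/40458 -19880/60687; -14900/60687 -19880/60687 57419/182061]

x' = [305627/121374, 114605/121374, 101885/182061]
P' = [105121/40458 75061/40458 -14900/60687; 75061/40458 61021/40458 -19880/60687; -14900/60687 -19880/60687 57419/182061]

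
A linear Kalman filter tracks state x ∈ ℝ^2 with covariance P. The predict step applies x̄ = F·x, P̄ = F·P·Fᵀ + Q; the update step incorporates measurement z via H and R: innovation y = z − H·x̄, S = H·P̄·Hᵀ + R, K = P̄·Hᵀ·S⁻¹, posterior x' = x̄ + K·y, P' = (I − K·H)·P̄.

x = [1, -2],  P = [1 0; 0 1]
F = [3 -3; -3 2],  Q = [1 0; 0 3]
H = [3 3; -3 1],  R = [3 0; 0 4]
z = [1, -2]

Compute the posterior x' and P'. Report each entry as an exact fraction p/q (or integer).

x' = [2897/4133, -1403/4133]
P' = [1103/4133 -771/4133; -771/4133 1723/4133]

x̄ = F·x = [9, -7]
P̄ = F·P·Fᵀ + Q = [19 -15; -15 16]
y = z − H·x̄ = [-5, 32]
S = H·P̄·Hᵀ + R = [48 -33; -33 281]
K = P̄·Hᵀ·S⁻¹ = [332/4133 -1020/4133; 952/4133 1009/4133]
x' = x̄ + K·y = [2897/4133, -1403/4133]
P' = (I − K·H)·P̄ = [1103/4133 -771/4133; -771/4133 1723/4133]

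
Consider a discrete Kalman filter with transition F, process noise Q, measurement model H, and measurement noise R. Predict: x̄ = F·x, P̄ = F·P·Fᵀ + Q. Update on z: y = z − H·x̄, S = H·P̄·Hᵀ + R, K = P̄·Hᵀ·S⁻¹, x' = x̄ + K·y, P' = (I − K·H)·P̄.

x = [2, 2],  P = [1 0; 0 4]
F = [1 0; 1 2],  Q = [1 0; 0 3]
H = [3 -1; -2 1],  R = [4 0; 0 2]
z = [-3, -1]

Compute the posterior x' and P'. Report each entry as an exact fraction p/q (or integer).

x̄ = F·x = [2, 6]
P̄ = F·P·Fᵀ + Q = [2 1; 1 20]
y = z − H·x̄ = [-3, -3]
S = H·P̄·Hᵀ + R = [36 -27; -27 26]
K = P̄·Hᵀ·S⁻¹ = [49/207 3/23; 44/207 21/23]
x' = x̄ + K·y = [62/69, 181/69]
P' = (I − K·H)·P̄ = [250/207 554/207; 554/207 1486/207]

x' = [62/69, 181/69]
P' = [250/207 554/207; 554/207 1486/207]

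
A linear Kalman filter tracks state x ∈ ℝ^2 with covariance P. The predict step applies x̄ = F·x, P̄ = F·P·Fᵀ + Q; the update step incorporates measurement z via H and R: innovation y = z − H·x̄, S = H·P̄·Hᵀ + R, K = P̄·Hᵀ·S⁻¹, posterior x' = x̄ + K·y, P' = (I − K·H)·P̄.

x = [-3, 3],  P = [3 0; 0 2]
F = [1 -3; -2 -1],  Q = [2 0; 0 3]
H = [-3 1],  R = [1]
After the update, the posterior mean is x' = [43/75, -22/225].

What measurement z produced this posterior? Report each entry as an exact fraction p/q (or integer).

x̄ = F·x = [-12, 3]
P̄ = F·P·Fᵀ + Q = [23 0; 0 17]
S = H·P̄·Hᵀ + R = [225]
K = P̄·Hᵀ·S⁻¹ = [-23/75; 17/225]
x' − x̄ = [943/75, -697/225] = K·y
y = (KᵀK)⁻¹·Kᵀ·(x' − x̄) = [-41]
z = y + H·x̄ = [-41] + [39] = [-2]

z = [-2]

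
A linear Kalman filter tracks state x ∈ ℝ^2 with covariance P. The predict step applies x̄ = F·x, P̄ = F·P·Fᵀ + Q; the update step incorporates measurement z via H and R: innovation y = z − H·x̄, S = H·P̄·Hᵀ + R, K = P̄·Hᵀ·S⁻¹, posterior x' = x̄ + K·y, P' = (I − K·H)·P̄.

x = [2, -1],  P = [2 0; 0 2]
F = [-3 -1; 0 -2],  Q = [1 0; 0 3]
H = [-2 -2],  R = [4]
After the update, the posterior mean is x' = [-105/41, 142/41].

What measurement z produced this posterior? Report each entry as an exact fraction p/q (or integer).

z = [-2]

x̄ = F·x = [-5, 2]
P̄ = F·P·Fᵀ + Q = [21 4; 4 11]
S = H·P̄·Hᵀ + R = [164]
K = P̄·Hᵀ·S⁻¹ = [-25/82; -15/82]
x' − x̄ = [100/41, 60/41] = K·y
y = (KᵀK)⁻¹·Kᵀ·(x' − x̄) = [-8]
z = y + H·x̄ = [-8] + [6] = [-2]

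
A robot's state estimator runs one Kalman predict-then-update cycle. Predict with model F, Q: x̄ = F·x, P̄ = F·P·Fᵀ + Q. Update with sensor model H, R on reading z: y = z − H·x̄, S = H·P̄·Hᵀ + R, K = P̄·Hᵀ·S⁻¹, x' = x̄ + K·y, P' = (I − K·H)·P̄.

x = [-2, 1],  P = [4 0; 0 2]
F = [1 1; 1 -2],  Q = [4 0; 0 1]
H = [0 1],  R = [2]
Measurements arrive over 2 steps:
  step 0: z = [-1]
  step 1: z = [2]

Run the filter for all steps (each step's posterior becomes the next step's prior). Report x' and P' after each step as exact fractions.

step 0: x̄ = F·x = [-1, -4]
step 0: P̄ = F·P·Fᵀ + Q = [10 0; 0 13]
step 0: y = z − H·x̄ = [3]
step 0: S = H·P̄·Hᵀ + R = [15]
step 0: K = P̄·Hᵀ·S⁻¹ = [0; 13/15]
step 0: x' = x̄ + K·y = [-1, -7/5]
step 0: P' = (I − K·H)·P̄ = [10 0; 0 26/15]
step 1: x̄ = F·x = [-12/5, 9/5]
step 1: P̄ = F·P·Fᵀ + Q = [236/15 98/15; 98/15 269/15]
step 1: y = z − H·x̄ = [1/5]
step 1: S = H·P̄·Hᵀ + R = [299/15]
step 1: K = P̄·Hᵀ·S⁻¹ = [98/299; 269/299]
step 1: x' = x̄ + K·y = [-698/299, 592/299]
step 1: P' = (I − K·H)·P̄ = [4064/299 196/299; 196/299 538/299]

step 0: x' = [-1, -7/5], P' = [10 0; 0 26/15]
step 1: x' = [-698/299, 592/299], P' = [4064/299 196/299; 196/299 538/299]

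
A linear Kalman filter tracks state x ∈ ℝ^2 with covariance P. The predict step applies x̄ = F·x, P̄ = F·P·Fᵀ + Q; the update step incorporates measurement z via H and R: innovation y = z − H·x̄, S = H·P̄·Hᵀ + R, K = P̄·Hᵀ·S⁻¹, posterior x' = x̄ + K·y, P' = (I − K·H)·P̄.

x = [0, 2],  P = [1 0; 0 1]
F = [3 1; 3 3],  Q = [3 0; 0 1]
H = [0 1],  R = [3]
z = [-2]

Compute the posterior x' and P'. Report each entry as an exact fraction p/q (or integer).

x' = [-26/11, -10/11]
P' = [71/11 18/11; 18/11 57/22]

x̄ = F·x = [2, 6]
P̄ = F·P·Fᵀ + Q = [13 12; 12 19]
y = z − H·x̄ = [-8]
S = H·P̄·Hᵀ + R = [22]
K = P̄·Hᵀ·S⁻¹ = [6/11; 19/22]
x' = x̄ + K·y = [-26/11, -10/11]
P' = (I − K·H)·P̄ = [71/11 18/11; 18/11 57/22]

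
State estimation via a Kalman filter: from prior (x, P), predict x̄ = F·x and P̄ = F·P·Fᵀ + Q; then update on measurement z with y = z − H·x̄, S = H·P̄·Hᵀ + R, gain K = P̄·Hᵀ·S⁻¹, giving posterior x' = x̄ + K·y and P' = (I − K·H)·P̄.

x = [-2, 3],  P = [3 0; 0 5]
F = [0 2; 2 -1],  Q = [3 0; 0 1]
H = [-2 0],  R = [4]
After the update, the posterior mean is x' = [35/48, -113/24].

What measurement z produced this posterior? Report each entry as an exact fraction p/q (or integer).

z = [-1]

x̄ = F·x = [6, -7]
P̄ = F·P·Fᵀ + Q = [23 -10; -10 18]
S = H·P̄·Hᵀ + R = [96]
K = P̄·Hᵀ·S⁻¹ = [-23/48; 5/24]
x' − x̄ = [-253/48, 55/24] = K·y
y = (KᵀK)⁻¹·Kᵀ·(x' − x̄) = [11]
z = y + H·x̄ = [11] + [-12] = [-1]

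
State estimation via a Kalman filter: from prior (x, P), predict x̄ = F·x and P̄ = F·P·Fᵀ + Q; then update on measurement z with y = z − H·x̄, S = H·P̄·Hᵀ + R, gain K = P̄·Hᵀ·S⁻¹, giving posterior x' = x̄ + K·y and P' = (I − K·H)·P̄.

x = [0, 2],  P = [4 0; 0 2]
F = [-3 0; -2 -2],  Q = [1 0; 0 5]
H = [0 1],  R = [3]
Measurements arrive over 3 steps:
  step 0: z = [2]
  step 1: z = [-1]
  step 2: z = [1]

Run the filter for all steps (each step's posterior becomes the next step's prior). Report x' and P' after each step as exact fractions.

step 0: x' = [9/2, 23/16], P' = [19 9/4; 9/4 87/32]
step 1: x' = [-366/301, -388/301], P' = [8422/301 1020/301; 1020/301 879/301]
step 2: x' = [-4409/3981, 17131/15924], P' = [39309/1327 4721/1327; 4721/1327 15623/5308]

step 0: x̄ = F·x = [0, -4]
step 0: P̄ = F·P·Fᵀ + Q = [37 24; 24 29]
step 0: y = z − H·x̄ = [6]
step 0: S = H·P̄·Hᵀ + R = [32]
step 0: K = P̄·Hᵀ·S⁻¹ = [3/4; 29/32]
step 0: x' = x̄ + K·y = [9/2, 23/16]
step 0: P' = (I − K·H)·P̄ = [19 9/4; 9/4 87/32]
step 1: x̄ = F·x = [-27/2, -95/8]
step 1: P̄ = F·P·Fᵀ + Q = [172 255/2; 255/2 879/8]
step 1: y = z − H·x̄ = [87/8]
step 1: S = H·P̄·Hᵀ + R = [903/8]
step 1: K = P̄·Hᵀ·S⁻¹ = [340/301; 293/301]
step 1: x' = x̄ + K·y = [-366/301, -388/301]
step 1: P' = (I − K·H)·P̄ = [8422/301 1020/301; 1020/301 879/301]
step 2: x̄ = F·x = [1098/301, 1508/301]
step 2: P̄ = F·P·Fᵀ + Q = [76099/301 56652/301; 56652/301 46869/301]
step 2: y = z − H·x̄ = [-1207/301]
step 2: S = H·P̄·Hᵀ + R = [47772/301]
step 2: K = P̄·Hᵀ·S⁻¹ = [4721/3981; 15623/15924]
step 2: x' = x̄ + K·y = [-4409/3981, 17131/15924]
step 2: P' = (I − K·H)·P̄ = [39309/1327 4721/1327; 4721/1327 15623/5308]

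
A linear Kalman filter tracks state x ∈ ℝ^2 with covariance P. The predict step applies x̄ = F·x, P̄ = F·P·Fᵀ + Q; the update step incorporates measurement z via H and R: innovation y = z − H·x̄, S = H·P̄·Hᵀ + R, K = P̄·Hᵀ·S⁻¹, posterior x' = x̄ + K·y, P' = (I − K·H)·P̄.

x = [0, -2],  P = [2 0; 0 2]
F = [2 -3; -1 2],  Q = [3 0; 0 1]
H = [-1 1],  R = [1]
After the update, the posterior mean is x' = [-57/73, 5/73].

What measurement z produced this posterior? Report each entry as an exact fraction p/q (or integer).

z = [1]

x̄ = F·x = [6, -4]
P̄ = F·P·Fᵀ + Q = [29 -16; -16 11]
S = H·P̄·Hᵀ + R = [73]
K = P̄·Hᵀ·S⁻¹ = [-45/73; 27/73]
x' − x̄ = [-495/73, 297/73] = K·y
y = (KᵀK)⁻¹·Kᵀ·(x' − x̄) = [11]
z = y + H·x̄ = [11] + [-10] = [1]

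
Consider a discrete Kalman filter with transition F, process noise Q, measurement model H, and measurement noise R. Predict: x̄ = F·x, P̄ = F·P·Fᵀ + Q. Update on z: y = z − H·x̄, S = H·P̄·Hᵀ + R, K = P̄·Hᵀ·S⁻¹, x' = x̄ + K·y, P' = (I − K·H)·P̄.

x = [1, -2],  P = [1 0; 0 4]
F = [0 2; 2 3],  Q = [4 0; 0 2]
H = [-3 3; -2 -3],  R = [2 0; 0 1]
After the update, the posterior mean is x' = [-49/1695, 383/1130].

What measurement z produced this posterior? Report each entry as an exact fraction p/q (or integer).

z = [1, -1]

x̄ = F·x = [-4, -4]
P̄ = F·P·Fᵀ + Q = [20 24; 24 42]
S = H·P̄·Hᵀ + R = [128 -186; -186 747]
K = P̄·Hᵀ·S⁻¹ = [-989/5085 -3026/15255; 443/3390 -1019/5085]
x' − x̄ = [6731/1695, 4903/1130] = K·y
y = (KᵀK)⁻¹·Kᵀ·(x' − x̄) = [1, -21]
z = y + H·x̄ = [1, -21] + [0, 20] = [1, -1]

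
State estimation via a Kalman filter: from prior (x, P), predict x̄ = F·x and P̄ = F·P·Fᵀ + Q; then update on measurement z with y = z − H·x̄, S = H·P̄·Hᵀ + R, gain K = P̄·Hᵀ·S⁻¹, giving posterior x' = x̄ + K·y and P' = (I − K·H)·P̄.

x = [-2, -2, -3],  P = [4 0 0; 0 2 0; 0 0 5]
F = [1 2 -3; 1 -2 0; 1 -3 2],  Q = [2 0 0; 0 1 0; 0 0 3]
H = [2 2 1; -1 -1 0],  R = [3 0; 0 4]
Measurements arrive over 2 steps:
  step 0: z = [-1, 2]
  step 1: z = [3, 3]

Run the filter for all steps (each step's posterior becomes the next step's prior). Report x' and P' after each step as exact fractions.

step 0: x̄ = F·x = [3, 2, -2]
step 0: P̄ = F·P·Fᵀ + Q = [59 -4 -38; -4 13 16; -38 16 45]
step 0: y = z − H·x̄ = [-9, 7]
step 0: S = H·P̄·Hᵀ + R = [216 -106; -106 68]
step 0: K = P̄·Hᵀ·S⁻¹ = [-467/1726 -1062/863; 679/1726 415/863; 600/863 2429/1726]
step 0: x' = x̄ + K·y = [-5487/1726, 3151/1726, 2751/1726]
step 0: P' = (I − K·H)·P̄ = [9319/863 -5071/863 -18393/1726; -5071/863 3411/863 8677/1726; -18393/1726 8677/1726 11516/863]
step 1: x̄ = F·x = [-3719/863, -11789/1726, -4719/863]
step 1: P̄ = F·P·Fᵀ + Q = [111166/863 98591/1726 -9575/863; 98591/1726 44110/863 19393/863; -9575/863 19393/863 30249/863]
step 1: y = z − H·x̄ = [26535/863, -14049/1726]
step 1: S = H·P̄·Hᵀ + R = [1087578/863 -517552/863; -517552/863 257319/863]
step 1: K = P̄·Hᵀ·S⁻¹ = [-1698386/6949253 -15498977/13898506; 2733490/6949253 5950783/13898506; 8986133/13898506 8771866/6949253]
step 1: x' = x̄ + K·y = [-76359965/27797012, 49456073/27797012, 57501789/13898506]
step 1: P' = (I − K·H)·P̄ = [267973091/27797012 -143981275/27797012 -67091066/6949253; -143981275/27797012 96375011/27797012 32003602/6949253; -67091066/6949253 32003602/6949253 167308255/13898506]

step 0: x' = [-5487/1726, 3151/1726, 2751/1726], P' = [9319/863 -5071/863 -18393/1726; -5071/863 3411/863 8677/1726; -18393/1726 8677/1726 11516/863]
step 1: x' = [-76359965/27797012, 49456073/27797012, 57501789/13898506], P' = [267973091/27797012 -143981275/27797012 -67091066/6949253; -143981275/27797012 96375011/27797012 32003602/6949253; -67091066/6949253 32003602/6949253 167308255/13898506]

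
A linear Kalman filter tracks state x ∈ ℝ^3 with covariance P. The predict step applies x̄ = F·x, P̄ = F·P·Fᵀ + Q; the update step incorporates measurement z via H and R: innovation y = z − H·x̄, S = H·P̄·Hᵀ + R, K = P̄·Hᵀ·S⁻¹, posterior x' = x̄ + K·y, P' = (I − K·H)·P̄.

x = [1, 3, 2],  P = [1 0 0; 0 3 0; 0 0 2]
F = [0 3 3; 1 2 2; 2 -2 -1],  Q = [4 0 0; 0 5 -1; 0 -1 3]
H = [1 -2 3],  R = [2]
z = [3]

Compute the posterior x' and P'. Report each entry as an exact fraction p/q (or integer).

x' = [394/65, 246/65, 93/65]
P' = [5851/260 2239/260 -513/260; 2239/260 2271/260 723/260; -513/260 723/260 699/260]

x̄ = F·x = [15, 11, -6]
P̄ = F·P·Fᵀ + Q = [49 30 -24; 30 26 -15; -24 -15 21]
y = z − H·x̄ = [28]
S = H·P̄·Hᵀ + R = [260]
K = P̄·Hᵀ·S⁻¹ = [-83/260; -67/260; 69/260]
x' = x̄ + K·y = [394/65, 246/65, 93/65]
P' = (I − K·H)·P̄ = [5851/260 2239/260 -513/260; 2239/260 2271/260 723/260; -513/260 723/260 699/260]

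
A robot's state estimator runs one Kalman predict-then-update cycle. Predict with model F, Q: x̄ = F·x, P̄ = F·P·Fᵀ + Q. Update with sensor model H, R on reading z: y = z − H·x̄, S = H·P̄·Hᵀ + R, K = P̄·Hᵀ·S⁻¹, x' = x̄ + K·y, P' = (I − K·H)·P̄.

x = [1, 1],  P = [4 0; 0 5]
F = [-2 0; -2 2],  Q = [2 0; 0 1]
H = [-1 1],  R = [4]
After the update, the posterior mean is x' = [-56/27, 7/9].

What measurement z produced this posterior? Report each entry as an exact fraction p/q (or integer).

z = [3]

x̄ = F·x = [-2, 0]
P̄ = F·P·Fᵀ + Q = [18 16; 16 37]
S = H·P̄·Hᵀ + R = [27]
K = P̄·Hᵀ·S⁻¹ = [-2/27; 7/9]
x' − x̄ = [-2/27, 7/9] = K·y
y = (KᵀK)⁻¹·Kᵀ·(x' − x̄) = [1]
z = y + H·x̄ = [1] + [2] = [3]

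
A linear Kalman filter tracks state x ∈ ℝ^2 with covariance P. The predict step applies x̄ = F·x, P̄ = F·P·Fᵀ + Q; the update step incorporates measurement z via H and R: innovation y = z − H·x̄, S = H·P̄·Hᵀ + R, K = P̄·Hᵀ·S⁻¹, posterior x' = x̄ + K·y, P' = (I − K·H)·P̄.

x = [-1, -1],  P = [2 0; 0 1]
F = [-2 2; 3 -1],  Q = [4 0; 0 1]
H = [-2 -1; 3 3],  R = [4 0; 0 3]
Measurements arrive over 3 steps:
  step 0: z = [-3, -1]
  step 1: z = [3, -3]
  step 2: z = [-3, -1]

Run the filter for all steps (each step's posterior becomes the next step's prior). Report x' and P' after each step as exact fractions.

step 0: x̄ = F·x = [0, -2]
step 0: P̄ = F·P·Fᵀ + Q = [16 -14; -14 20]
step 0: y = z − H·x̄ = [-5, 5]
step 0: S = H·P̄·Hᵀ + R = [32 -30; -30 75]
step 0: K = P̄·Hᵀ·S⁻¹ = [-39/50 -29/125; 19/25 68/125]
step 0: x' = x̄ + K·y = [137/50, -77/25]
step 0: P' = (I − K·H)·P̄ = [419/125 -448/125; -448/125 516/125]
step 1: x̄ = F·x = [-291/25, 113/10]
step 1: P̄ = F·P·Fᵀ + Q = [7824/125 -1426/25; -1426/25 284/5]
step 1: y = z − H·x̄ = [-449/50, -99/50]
step 1: S = H·P̄·Hᵀ + R = [10376/125 -4074/125; -4074/125 6351/125]
step 1: K = P̄·Hᵀ·S⁻¹ = [-60821/65734 -8733/32867; 30071/32867 18824/32867]
step 1: x' = x̄ + K·y = [-368777/131468, 64088/32867]
step 1: P' = (I − K·H)·P̄ = [130375/32867 -139108/32867; -139108/32867 157932/32867]
step 2: x̄ = F·x = [625129/65734, -1362683/131468]
step 2: P̄ = F·P·Fᵀ + Q = [2397560/32867 -2210978/32867; -2210978/32867 2198822/32867]
step 2: y = z − H·x̄ = [32323/5716, 205807/131468]
step 2: S = H·P̄·Hᵀ + R = [133766/1429 -47088/1429; -47088/1429 1668435/32867]
step 2: K = P̄·Hᵀ·S⁻¹ = [-18789133/20081927 -5459190/20081927; 18608629/20081927 11640396/20081927]
step 2: x' = x̄ + K·y = [304733137/80327708, -84700696/20081927]
step 2: P' = (I − K·H)·P̄ = [80615722/20081927 -86074912/20081927; -86074912/20081927 97715308/20081927]

step 0: x' = [137/50, -77/25], P' = [419/125 -448/125; -448/125 516/125]
step 1: x' = [-368777/131468, 64088/32867], P' = [130375/32867 -139108/32867; -139108/32867 157932/32867]
step 2: x' = [304733137/80327708, -84700696/20081927], P' = [80615722/20081927 -86074912/20081927; -86074912/20081927 97715308/20081927]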